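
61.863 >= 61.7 True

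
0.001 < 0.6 True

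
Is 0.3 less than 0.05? No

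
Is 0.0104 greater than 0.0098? Yes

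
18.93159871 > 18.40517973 True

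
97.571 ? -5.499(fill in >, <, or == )>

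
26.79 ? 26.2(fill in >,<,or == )>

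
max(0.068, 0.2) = 0.2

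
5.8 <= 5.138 False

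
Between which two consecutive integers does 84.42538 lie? 84 and 85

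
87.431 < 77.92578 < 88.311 False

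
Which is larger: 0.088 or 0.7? 0.7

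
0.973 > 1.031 False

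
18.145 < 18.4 True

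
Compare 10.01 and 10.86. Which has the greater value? 10.86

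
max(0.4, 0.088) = 0.4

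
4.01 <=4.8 True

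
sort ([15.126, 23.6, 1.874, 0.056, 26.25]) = [0.056, 1.874, 15.126, 23.6, 26.25]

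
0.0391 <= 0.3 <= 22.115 True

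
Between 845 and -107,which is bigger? 845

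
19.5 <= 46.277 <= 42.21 False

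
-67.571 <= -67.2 True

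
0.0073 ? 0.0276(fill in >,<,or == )<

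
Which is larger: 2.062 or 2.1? 2.1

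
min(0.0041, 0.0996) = 0.0041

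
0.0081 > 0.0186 False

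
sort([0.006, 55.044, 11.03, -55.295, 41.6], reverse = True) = [55.044, 41.6, 11.03, 0.006, -55.295]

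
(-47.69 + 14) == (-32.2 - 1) False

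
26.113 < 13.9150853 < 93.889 False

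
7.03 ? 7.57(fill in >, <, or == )<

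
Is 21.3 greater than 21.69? No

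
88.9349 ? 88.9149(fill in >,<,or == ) >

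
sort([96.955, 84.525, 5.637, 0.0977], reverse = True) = [96.955, 84.525, 5.637, 0.0977]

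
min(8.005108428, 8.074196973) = 8.005108428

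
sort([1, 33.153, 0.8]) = [0.8, 1, 33.153]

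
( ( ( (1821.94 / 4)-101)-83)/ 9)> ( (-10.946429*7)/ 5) True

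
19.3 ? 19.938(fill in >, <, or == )<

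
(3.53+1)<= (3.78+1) True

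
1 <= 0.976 False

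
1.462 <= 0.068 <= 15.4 False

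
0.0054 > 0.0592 False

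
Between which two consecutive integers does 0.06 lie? 0 and 1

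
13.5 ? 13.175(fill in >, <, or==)>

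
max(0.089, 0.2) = 0.2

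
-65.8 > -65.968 True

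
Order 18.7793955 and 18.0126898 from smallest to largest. 18.0126898, 18.7793955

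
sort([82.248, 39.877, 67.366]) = [39.877, 67.366, 82.248]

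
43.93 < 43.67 False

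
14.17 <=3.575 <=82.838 False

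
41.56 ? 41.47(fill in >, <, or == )>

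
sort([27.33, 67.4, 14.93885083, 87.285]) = [14.93885083, 27.33, 67.4, 87.285]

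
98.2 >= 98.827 False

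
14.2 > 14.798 False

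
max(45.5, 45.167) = 45.5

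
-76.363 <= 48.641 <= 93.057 True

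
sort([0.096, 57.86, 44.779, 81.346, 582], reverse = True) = [582, 81.346, 57.86, 44.779, 0.096]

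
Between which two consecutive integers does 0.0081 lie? 0 and 1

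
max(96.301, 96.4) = 96.4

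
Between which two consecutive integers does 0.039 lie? 0 and 1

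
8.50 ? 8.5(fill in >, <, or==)==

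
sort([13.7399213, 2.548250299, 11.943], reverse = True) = [13.7399213, 11.943, 2.548250299]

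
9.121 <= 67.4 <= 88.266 True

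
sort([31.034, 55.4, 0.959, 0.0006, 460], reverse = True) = [460, 55.4, 31.034, 0.959, 0.0006]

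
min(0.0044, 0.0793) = 0.0044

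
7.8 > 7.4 True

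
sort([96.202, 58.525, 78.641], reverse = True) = [96.202, 78.641, 58.525]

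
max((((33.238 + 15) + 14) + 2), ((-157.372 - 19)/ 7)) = 64.238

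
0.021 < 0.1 True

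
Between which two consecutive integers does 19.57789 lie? 19 and 20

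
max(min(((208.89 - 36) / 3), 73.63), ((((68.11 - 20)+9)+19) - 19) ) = 57.63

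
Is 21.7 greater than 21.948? No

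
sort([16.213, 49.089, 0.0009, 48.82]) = [0.0009, 16.213, 48.82, 49.089]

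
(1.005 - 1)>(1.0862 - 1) False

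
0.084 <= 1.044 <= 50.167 True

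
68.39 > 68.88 False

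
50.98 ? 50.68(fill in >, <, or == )>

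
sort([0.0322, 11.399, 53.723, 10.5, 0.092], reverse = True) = [53.723, 11.399, 10.5, 0.092, 0.0322]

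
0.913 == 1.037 False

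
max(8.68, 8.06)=8.68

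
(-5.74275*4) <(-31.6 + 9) True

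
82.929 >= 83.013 False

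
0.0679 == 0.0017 False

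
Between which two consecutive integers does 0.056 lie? 0 and 1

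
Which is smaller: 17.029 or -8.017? -8.017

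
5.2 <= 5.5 True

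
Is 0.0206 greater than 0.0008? Yes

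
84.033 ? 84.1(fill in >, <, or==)<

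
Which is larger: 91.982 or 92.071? 92.071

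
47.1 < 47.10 False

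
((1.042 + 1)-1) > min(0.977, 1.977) True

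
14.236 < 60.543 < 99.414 True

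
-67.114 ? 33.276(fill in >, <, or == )<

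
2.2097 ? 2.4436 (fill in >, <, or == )<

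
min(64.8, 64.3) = 64.3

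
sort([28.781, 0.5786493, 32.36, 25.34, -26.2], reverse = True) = [32.36, 28.781, 25.34, 0.5786493, -26.2]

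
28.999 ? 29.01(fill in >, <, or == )<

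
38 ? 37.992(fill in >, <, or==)>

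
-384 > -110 False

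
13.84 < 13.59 False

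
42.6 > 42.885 False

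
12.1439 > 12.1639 False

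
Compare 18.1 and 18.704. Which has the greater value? 18.704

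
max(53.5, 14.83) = 53.5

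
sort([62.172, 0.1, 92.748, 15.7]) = [0.1, 15.7, 62.172, 92.748]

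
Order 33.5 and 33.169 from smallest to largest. 33.169, 33.5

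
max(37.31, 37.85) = 37.85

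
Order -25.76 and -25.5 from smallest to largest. -25.76, -25.5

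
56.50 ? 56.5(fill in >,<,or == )==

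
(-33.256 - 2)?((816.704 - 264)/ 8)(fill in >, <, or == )<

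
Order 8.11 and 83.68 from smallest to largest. 8.11, 83.68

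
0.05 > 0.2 False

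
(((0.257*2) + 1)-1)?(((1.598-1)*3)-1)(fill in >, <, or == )<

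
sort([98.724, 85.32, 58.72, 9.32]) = [9.32, 58.72, 85.32, 98.724]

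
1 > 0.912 True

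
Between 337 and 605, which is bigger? 605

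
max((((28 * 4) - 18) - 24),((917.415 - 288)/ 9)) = 70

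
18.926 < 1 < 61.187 False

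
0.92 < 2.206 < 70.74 True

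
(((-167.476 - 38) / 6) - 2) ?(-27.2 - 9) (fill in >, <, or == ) <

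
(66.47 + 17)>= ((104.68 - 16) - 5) False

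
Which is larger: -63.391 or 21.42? 21.42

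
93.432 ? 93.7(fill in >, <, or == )<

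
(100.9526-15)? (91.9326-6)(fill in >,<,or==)>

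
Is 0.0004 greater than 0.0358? No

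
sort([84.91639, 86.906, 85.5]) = [84.91639, 85.5, 86.906]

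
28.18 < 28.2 True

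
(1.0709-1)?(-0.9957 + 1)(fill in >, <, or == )>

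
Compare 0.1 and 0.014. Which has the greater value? 0.1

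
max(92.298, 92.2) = 92.298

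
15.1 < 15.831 True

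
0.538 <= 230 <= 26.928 False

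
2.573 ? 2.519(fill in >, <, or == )>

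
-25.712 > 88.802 False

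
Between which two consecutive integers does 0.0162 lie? 0 and 1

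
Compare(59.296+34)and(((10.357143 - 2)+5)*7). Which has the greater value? (((10.357143 - 2)+5)*7)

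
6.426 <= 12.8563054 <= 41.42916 True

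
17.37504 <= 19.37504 True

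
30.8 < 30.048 False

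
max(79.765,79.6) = 79.765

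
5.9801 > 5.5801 True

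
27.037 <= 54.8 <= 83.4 True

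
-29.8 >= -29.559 False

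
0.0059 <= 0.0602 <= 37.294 True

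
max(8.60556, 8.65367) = 8.65367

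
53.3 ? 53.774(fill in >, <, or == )<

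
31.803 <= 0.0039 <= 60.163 False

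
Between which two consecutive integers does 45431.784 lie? 45431 and 45432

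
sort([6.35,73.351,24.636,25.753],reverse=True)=[73.351,25.753,24.636,6.35]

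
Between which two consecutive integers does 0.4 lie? 0 and 1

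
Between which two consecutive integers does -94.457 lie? -95 and -94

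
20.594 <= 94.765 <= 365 True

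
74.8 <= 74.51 False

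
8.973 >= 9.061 False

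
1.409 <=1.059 False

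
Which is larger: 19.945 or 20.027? 20.027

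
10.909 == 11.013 False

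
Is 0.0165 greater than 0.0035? Yes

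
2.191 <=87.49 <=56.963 False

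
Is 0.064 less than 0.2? Yes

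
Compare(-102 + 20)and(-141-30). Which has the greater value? (-102 + 20)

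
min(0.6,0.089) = 0.089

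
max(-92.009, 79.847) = 79.847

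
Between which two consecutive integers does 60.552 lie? 60 and 61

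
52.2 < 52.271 True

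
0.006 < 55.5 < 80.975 True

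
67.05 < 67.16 True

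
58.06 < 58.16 True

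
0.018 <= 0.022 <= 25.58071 True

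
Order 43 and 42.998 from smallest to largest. 42.998, 43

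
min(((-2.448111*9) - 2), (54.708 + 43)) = -24.032999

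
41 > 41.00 False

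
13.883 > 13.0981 True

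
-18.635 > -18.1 False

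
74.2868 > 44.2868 True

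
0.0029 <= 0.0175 True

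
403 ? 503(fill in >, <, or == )<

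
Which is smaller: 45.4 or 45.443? 45.4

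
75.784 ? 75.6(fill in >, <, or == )>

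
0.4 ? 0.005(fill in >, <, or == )>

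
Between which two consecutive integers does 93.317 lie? 93 and 94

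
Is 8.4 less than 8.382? No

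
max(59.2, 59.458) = 59.458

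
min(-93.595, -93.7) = -93.7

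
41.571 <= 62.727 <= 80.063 True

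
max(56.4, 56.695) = 56.695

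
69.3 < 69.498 True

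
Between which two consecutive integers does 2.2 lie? 2 and 3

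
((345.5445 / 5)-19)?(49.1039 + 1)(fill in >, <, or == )>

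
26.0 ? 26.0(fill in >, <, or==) ==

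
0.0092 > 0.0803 False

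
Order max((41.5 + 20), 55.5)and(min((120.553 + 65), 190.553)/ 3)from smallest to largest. max((41.5 + 20), 55.5), (min((120.553 + 65), 190.553)/ 3)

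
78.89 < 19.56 False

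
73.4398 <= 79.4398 True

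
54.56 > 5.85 True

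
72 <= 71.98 False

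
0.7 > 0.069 True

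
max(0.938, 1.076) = 1.076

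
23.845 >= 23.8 True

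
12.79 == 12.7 False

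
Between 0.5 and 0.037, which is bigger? 0.5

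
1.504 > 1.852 False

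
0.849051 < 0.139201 False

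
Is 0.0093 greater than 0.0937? No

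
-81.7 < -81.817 False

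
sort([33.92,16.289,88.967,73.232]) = [16.289,33.92,73.232,88.967]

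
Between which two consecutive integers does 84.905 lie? 84 and 85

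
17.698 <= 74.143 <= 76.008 True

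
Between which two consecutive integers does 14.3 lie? 14 and 15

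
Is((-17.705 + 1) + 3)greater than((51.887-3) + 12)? No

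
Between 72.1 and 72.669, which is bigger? 72.669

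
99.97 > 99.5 True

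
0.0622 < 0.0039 False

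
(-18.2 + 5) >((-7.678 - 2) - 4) True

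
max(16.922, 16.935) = 16.935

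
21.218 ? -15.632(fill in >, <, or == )>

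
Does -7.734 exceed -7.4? No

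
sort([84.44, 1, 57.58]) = [1, 57.58, 84.44]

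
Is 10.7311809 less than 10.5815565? No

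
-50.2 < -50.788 False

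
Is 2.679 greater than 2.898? No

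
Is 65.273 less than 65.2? No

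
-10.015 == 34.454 False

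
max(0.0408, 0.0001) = 0.0408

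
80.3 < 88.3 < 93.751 True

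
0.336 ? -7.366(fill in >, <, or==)>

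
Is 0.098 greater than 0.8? No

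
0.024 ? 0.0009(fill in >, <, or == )>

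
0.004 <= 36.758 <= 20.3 False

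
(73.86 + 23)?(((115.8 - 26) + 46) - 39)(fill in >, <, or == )>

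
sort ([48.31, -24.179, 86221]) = [-24.179, 48.31, 86221]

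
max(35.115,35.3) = 35.3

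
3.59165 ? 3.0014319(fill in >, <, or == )>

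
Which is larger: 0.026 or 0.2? 0.2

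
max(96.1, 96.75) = 96.75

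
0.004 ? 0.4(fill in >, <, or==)<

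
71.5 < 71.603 True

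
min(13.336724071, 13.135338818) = 13.135338818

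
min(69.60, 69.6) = 69.60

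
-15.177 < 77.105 True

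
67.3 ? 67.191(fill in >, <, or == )>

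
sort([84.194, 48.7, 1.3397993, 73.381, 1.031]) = [1.031, 1.3397993, 48.7, 73.381, 84.194]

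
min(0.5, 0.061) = 0.061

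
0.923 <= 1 True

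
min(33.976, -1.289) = -1.289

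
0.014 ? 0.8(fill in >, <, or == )<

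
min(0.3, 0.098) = 0.098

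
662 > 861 False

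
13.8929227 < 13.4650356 False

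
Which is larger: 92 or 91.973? 92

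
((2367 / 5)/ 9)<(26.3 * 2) False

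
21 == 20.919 False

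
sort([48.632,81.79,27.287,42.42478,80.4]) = [27.287,42.42478,48.632,80.4,81.79]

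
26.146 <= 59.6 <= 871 True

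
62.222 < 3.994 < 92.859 False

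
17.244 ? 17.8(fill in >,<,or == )<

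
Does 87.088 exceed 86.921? Yes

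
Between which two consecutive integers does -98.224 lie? -99 and -98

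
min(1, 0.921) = 0.921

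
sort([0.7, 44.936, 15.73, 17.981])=[0.7, 15.73, 17.981, 44.936]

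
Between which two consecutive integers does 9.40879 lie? 9 and 10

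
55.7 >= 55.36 True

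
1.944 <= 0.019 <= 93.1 False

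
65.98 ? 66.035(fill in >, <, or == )<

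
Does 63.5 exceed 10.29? Yes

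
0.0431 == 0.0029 False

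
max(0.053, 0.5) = 0.5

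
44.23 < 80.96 True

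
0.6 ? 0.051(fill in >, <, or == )>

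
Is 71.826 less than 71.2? No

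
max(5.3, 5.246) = 5.3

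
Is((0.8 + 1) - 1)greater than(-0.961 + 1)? Yes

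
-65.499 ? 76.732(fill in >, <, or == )<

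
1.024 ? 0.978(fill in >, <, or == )>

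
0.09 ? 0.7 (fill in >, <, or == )<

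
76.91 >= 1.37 True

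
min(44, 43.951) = 43.951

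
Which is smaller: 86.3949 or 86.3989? 86.3949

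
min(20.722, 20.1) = 20.1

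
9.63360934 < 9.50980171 False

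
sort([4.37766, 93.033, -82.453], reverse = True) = [93.033, 4.37766, -82.453]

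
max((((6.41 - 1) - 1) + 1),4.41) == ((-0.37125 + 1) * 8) False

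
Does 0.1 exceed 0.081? Yes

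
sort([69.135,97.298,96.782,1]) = [1,69.135,96.782,97.298]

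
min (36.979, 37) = 36.979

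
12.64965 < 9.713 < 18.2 False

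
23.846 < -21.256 False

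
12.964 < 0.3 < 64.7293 False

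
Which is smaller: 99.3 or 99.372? 99.3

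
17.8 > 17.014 True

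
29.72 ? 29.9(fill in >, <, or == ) <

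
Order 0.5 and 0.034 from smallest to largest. 0.034, 0.5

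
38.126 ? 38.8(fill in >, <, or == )<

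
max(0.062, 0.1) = 0.1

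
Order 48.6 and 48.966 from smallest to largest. 48.6, 48.966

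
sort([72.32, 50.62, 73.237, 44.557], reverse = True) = [73.237, 72.32, 50.62, 44.557]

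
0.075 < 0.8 True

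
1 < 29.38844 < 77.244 True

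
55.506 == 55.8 False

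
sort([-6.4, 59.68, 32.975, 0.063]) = [-6.4, 0.063, 32.975, 59.68]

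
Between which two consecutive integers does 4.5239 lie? 4 and 5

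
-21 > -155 True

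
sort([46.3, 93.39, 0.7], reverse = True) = [93.39, 46.3, 0.7]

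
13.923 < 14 True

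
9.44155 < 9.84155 True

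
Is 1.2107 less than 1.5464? Yes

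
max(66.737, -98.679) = 66.737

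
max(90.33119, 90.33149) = 90.33149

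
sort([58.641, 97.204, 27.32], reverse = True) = [97.204, 58.641, 27.32]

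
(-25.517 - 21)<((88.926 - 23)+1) True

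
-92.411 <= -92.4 True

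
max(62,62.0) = 62.0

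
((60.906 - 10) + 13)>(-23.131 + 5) True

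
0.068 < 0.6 True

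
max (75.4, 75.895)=75.895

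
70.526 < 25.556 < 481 False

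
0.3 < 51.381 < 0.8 False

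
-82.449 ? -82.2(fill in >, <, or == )<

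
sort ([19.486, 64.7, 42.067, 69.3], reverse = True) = [69.3, 64.7, 42.067, 19.486]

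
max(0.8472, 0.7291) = 0.8472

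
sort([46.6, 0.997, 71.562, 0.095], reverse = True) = [71.562, 46.6, 0.997, 0.095]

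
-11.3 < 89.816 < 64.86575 False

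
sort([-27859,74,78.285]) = [-27859,74,78.285]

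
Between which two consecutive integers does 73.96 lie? 73 and 74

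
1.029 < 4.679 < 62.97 True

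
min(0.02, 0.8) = 0.02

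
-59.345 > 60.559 False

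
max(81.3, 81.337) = 81.337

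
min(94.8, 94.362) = 94.362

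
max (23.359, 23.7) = 23.7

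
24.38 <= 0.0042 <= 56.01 False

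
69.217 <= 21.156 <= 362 False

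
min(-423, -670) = -670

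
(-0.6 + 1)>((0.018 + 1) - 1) True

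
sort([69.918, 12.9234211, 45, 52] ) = [12.9234211, 45, 52, 69.918]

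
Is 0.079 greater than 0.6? No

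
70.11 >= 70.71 False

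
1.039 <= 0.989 False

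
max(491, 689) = 689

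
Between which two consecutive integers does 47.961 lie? 47 and 48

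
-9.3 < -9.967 False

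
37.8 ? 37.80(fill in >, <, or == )==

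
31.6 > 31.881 False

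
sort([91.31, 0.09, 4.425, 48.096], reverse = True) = [91.31, 48.096, 4.425, 0.09]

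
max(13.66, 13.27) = 13.66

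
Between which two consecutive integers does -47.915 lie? -48 and -47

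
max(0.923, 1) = 1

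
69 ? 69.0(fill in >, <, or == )==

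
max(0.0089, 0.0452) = 0.0452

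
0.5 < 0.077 False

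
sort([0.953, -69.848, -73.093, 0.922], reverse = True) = [0.953, 0.922, -69.848, -73.093]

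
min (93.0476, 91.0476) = 91.0476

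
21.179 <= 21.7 True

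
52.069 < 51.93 False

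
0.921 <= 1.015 True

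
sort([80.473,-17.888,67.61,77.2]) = [-17.888,67.61,77.2,80.473]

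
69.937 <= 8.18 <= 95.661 False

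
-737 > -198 False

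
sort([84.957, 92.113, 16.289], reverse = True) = [92.113, 84.957, 16.289]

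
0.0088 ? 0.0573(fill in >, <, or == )<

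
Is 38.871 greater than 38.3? Yes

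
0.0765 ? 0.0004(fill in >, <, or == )>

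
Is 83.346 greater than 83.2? Yes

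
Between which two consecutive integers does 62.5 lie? 62 and 63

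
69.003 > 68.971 True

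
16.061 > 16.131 False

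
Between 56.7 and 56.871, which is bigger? 56.871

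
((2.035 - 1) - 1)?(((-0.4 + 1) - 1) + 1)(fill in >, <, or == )<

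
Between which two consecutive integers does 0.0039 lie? 0 and 1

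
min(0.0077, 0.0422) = 0.0077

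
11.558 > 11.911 False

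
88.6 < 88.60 False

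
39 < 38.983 False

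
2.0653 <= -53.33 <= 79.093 False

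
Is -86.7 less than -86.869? No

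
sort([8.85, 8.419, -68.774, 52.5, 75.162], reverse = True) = [75.162, 52.5, 8.85, 8.419, -68.774]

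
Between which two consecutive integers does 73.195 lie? 73 and 74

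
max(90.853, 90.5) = 90.853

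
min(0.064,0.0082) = 0.0082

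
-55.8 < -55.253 True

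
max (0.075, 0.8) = 0.8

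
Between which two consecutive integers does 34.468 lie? 34 and 35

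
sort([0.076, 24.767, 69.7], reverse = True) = [69.7, 24.767, 0.076]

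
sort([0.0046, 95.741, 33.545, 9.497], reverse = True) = [95.741, 33.545, 9.497, 0.0046]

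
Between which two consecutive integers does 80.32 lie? 80 and 81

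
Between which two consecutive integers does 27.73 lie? 27 and 28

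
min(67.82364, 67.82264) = 67.82264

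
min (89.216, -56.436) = -56.436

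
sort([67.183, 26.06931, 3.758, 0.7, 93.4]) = [0.7, 3.758, 26.06931, 67.183, 93.4]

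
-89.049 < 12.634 True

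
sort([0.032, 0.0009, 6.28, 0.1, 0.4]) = [0.0009, 0.032, 0.1, 0.4, 6.28]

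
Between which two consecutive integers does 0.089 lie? 0 and 1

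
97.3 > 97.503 False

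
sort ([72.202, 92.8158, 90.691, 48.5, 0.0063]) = [0.0063, 48.5, 72.202, 90.691, 92.8158]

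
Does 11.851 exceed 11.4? Yes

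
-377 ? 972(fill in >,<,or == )<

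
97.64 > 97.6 True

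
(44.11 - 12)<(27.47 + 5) True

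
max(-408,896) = 896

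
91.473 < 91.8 True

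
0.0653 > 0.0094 True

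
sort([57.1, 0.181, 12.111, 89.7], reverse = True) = [89.7, 57.1, 12.111, 0.181]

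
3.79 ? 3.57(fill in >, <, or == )>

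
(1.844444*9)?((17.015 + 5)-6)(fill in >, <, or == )>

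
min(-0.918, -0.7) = -0.918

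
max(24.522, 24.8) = 24.8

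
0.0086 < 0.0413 True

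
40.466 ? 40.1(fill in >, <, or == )>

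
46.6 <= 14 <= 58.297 False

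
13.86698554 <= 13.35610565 False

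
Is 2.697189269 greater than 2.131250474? Yes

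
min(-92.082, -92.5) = -92.5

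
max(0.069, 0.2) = 0.2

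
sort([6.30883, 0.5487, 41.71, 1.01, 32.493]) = [0.5487, 1.01, 6.30883, 32.493, 41.71]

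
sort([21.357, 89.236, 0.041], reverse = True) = [89.236, 21.357, 0.041]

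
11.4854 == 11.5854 False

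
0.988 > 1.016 False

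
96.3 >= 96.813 False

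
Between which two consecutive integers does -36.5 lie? -37 and -36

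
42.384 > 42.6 False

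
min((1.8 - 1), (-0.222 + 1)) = 0.778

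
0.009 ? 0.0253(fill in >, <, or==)<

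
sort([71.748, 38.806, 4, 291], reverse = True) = [291, 71.748, 38.806, 4]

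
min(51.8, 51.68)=51.68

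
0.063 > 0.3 False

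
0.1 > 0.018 True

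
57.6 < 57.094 False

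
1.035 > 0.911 True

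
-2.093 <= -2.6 False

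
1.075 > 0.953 True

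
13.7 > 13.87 False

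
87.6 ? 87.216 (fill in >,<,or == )>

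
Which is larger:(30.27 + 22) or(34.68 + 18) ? (34.68 + 18)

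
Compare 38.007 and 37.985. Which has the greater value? 38.007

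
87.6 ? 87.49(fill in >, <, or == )>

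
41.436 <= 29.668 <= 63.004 False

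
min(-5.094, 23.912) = -5.094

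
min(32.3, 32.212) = 32.212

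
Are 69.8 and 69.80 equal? Yes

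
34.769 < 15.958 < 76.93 False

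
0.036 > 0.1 False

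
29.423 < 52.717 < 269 True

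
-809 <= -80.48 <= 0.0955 True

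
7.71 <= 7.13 False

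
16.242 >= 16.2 True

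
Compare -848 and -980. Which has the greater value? -848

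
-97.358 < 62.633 True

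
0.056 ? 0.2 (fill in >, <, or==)<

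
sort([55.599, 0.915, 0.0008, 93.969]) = [0.0008, 0.915, 55.599, 93.969]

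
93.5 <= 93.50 True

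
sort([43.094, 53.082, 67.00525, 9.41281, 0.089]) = [0.089, 9.41281, 43.094, 53.082, 67.00525]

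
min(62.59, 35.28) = 35.28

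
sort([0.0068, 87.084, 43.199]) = [0.0068, 43.199, 87.084]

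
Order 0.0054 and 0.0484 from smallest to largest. 0.0054,0.0484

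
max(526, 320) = 526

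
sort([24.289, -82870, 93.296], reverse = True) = [93.296, 24.289, -82870]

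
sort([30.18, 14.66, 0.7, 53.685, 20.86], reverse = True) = [53.685, 30.18, 20.86, 14.66, 0.7]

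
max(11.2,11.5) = 11.5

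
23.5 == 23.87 False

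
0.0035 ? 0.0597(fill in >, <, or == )<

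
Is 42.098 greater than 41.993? Yes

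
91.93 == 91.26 False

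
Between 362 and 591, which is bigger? 591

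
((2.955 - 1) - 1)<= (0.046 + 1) True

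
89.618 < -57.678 False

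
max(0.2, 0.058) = 0.2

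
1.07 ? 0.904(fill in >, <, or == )>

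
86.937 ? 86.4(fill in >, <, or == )>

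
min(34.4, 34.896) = 34.4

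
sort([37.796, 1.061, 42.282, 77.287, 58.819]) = [1.061, 37.796, 42.282, 58.819, 77.287]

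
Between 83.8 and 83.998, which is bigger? 83.998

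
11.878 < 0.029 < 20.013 False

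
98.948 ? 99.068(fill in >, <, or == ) <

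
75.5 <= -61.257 False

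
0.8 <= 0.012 False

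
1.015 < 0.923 False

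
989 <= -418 False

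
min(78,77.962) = 77.962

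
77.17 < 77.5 True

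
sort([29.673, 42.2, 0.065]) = [0.065, 29.673, 42.2]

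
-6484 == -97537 False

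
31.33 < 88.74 True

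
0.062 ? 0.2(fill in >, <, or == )<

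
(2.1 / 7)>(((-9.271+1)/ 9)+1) True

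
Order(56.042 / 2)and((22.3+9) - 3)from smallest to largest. (56.042 / 2), ((22.3+9) - 3)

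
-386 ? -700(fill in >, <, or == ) >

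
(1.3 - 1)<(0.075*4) False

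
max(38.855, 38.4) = 38.855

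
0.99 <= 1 True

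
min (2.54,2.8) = 2.54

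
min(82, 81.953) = 81.953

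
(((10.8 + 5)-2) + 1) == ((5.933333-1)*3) False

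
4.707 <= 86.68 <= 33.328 False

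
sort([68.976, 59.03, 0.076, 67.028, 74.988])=[0.076, 59.03, 67.028, 68.976, 74.988]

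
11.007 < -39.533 False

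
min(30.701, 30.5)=30.5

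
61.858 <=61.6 False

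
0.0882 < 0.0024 False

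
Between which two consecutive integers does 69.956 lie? 69 and 70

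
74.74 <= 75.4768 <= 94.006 True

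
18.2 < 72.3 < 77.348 True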